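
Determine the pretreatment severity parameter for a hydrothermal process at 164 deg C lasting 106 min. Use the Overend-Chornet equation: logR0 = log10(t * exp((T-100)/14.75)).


logR0 = log10(t * exp((T - 100) / 14.75))
= log10(106 * exp((164 - 100) / 14.75))
= 3.9097

3.9097


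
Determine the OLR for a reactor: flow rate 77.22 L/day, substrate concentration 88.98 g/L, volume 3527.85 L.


OLR = Q * S / V
= 77.22 * 88.98 / 3527.85
= 1.9477 g/L/day

1.9477 g/L/day


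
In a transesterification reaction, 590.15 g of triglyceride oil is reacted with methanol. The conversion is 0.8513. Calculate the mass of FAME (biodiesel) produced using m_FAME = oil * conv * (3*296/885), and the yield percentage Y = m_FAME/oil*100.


m_FAME = oil * conv * (3 * 296 / 885) = oil * conv * (888/885)
= 590.15 * 0.8513 * 888 / 885
= 504.0977 g
Y = m_FAME / oil * 100 = conv * (888/885) * 100
= 0.8513 * 888 / 885 * 100
= 85.42%

504.0977 g FAME; Y = 85.42%


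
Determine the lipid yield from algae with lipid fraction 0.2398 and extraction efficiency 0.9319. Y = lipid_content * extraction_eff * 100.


Y = lipid_content * extraction_eff * 100
= 0.2398 * 0.9319 * 100
= 22.3470%

22.3470%


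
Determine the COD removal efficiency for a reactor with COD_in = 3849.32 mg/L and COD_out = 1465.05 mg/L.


eta = (COD_in - COD_out) / COD_in * 100
= (3849.32 - 1465.05) / 3849.32 * 100
= 61.9400%

61.9400%


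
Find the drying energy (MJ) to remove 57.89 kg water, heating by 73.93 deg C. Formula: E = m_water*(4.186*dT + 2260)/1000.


E = m_water * (4.186 * dT + 2260) / 1000
= 57.89 * (4.186 * 73.93 + 2260) / 1000
= 148.7467 MJ

148.7467 MJ


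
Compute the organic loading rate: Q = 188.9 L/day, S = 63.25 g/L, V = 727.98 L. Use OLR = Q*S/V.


OLR = Q * S / V
= 188.9 * 63.25 / 727.98
= 16.4124 g/L/day

16.4124 g/L/day


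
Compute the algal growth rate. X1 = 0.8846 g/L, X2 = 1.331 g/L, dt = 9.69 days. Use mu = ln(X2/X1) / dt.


mu = ln(X2/X1) / dt
= ln(1.331/0.8846) / 9.69
= 0.0422 per day

0.0422 per day


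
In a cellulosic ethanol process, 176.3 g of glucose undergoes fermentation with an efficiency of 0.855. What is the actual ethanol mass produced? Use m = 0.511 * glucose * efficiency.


Actual ethanol: m = 0.511 * 176.3 * 0.855
m = 77.0264 g

77.0264 g


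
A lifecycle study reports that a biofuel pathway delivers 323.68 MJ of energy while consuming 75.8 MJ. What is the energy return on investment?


EROI = E_out / E_in
= 323.68 / 75.8
= 4.2702

4.2702


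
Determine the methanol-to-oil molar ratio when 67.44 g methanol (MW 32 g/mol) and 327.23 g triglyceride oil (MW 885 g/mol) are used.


Molar ratio = n_MeOH / n_oil = (MeOH/32) / (oil/885) = (MeOH * 885) / (32 * oil)
= (67.44 * 885) / (32 * 327.23)
= 5.6998

5.6998


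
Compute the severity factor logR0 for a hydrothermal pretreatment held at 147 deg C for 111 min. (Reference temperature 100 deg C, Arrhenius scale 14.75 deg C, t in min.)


logR0 = log10(t * exp((T - 100) / 14.75))
= log10(111 * exp((147 - 100) / 14.75))
= 3.4292

3.4292


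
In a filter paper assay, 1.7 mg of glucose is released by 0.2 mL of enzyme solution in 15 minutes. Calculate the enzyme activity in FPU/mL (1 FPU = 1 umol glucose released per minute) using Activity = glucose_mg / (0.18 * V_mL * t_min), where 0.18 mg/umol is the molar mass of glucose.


Activity = glucose_mg / (0.18 mg/umol * V_mL * t_min)
= 1.7 / (0.18 * 0.2 * 15)
= 3.1481 FPU/mL

3.1481 FPU/mL


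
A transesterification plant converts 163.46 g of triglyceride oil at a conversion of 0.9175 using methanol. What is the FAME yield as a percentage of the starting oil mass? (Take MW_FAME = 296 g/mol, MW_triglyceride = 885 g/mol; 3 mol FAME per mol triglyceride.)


m_FAME = oil * conv * (3 * 296 / 885) = oil * conv * (888/885)
= 163.46 * 0.9175 * 888 / 885
= 150.4829 g
Y = m_FAME / oil * 100 = conv * (888/885) * 100
= 0.9175 * 888 / 885 * 100
= 92.06%

92.06%


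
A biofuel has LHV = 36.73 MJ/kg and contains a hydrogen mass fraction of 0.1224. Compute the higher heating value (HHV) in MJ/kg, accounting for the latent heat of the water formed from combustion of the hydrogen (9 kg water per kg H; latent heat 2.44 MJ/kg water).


HHV = LHV + H_frac * 9 * 2.44
= 36.73 + 0.1224 * 9 * 2.44
= 39.4179 MJ/kg

39.4179 MJ/kg


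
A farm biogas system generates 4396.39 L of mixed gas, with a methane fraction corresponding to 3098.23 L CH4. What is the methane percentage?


CH4% = V_CH4 / V_total * 100
= 3098.23 / 4396.39 * 100
= 70.4721%

70.4721%


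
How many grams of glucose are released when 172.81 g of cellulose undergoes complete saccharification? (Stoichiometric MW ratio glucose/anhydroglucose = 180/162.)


glucose = cellulose * 180/162
= 172.81 * 180/162
= 192.0111 g

192.0111 g


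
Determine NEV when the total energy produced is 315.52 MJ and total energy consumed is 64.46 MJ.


NEV = E_out - E_in
= 315.52 - 64.46
= 251.0600 MJ

251.0600 MJ


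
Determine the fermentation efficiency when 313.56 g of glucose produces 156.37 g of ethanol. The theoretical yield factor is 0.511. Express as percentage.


Fermentation efficiency = (actual / (0.511 * glucose)) * 100
= (156.37 / (0.511 * 313.56)) * 100
= 97.5915%

97.5915%


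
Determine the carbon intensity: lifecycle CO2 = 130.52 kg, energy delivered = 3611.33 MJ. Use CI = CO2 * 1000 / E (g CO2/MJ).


CI = CO2 * 1000 / E
= 130.52 * 1000 / 3611.33
= 36.1418 g CO2/MJ

36.1418 g CO2/MJ


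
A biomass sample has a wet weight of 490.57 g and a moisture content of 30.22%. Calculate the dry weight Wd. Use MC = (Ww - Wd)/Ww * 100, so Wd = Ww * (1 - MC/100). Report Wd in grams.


Wd = Ww * (1 - MC/100)
= 490.57 * (1 - 30.22/100)
= 342.3197 g

342.3197 g


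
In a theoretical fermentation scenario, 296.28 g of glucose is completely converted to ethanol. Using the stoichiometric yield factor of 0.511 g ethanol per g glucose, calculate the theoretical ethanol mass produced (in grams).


Theoretical ethanol yield: m_EtOH = 0.511 * m_glucose
m_EtOH = 0.511 * 296.28 = 151.3991 g

151.3991 g


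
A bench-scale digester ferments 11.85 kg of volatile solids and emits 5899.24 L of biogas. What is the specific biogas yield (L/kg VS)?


Y = V / VS
= 5899.24 / 11.85
= 497.8262 L/kg VS

497.8262 L/kg VS


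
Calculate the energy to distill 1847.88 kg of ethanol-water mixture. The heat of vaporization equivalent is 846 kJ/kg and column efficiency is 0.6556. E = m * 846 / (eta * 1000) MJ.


E = m * 846 / (eta * 1000)
= 1847.88 * 846 / (0.6556 * 1000)
= 2384.5431 MJ

2384.5431 MJ


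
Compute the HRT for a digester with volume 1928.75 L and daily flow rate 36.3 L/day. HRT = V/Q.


HRT = V / Q
= 1928.75 / 36.3
= 53.1336 days

53.1336 days


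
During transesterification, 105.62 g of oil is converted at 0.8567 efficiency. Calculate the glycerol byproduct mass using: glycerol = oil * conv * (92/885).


glycerol = oil * conv * (92/885)
= 105.62 * 0.8567 * 92 / 885
= 9.4063 g

9.4063 g


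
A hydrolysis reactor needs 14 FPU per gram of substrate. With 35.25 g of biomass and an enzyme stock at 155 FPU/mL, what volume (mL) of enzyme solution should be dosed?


V = dosage * m_sub / activity
V = 14 * 35.25 / 155
V = 3.1839 mL

3.1839 mL


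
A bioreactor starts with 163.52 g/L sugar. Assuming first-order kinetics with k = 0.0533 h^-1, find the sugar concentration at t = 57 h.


S = S0 * exp(-k * t)
S = 163.52 * exp(-0.0533 * 57)
S = 7.8368 g/L

7.8368 g/L


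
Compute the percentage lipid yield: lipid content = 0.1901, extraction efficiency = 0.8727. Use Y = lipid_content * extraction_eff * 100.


Y = lipid_content * extraction_eff * 100
= 0.1901 * 0.8727 * 100
= 16.5900%

16.5900%


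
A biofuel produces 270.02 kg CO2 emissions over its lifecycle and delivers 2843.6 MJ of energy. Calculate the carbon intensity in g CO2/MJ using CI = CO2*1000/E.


CI = CO2 * 1000 / E
= 270.02 * 1000 / 2843.6
= 94.9571 g CO2/MJ

94.9571 g CO2/MJ


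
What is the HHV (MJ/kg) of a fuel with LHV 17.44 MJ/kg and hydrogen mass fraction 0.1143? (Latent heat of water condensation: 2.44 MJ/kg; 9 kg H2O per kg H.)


HHV = LHV + H_frac * 9 * 2.44
= 17.44 + 0.1143 * 9 * 2.44
= 19.9500 MJ/kg

19.9500 MJ/kg


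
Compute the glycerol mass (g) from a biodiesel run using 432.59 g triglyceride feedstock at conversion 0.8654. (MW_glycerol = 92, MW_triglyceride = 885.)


glycerol = oil * conv * (92/885)
= 432.59 * 0.8654 * 92 / 885
= 38.9169 g

38.9169 g


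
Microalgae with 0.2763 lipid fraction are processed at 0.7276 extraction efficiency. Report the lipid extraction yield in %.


Y = lipid_content * extraction_eff * 100
= 0.2763 * 0.7276 * 100
= 20.1036%

20.1036%


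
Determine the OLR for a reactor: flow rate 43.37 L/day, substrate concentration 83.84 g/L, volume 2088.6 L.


OLR = Q * S / V
= 43.37 * 83.84 / 2088.6
= 1.7409 g/L/day

1.7409 g/L/day


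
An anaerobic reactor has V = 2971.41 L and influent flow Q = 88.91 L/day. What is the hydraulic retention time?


HRT = V / Q
= 2971.41 / 88.91
= 33.4204 days

33.4204 days


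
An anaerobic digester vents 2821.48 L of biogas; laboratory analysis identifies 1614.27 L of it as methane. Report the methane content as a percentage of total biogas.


CH4% = V_CH4 / V_total * 100
= 1614.27 / 2821.48 * 100
= 57.2136%

57.2136%


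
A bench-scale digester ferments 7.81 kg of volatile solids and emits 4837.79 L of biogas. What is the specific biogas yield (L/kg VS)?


Y = V / VS
= 4837.79 / 7.81
= 619.4353 L/kg VS

619.4353 L/kg VS


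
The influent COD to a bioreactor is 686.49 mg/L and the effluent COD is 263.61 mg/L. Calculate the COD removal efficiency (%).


eta = (COD_in - COD_out) / COD_in * 100
= (686.49 - 263.61) / 686.49 * 100
= 61.6003%

61.6003%


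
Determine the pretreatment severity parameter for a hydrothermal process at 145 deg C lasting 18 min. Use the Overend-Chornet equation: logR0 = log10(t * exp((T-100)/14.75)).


logR0 = log10(t * exp((T - 100) / 14.75))
= log10(18 * exp((145 - 100) / 14.75))
= 2.5802

2.5802


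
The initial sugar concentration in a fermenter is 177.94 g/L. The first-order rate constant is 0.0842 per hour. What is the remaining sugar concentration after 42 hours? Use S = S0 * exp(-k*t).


S = S0 * exp(-k * t)
S = 177.94 * exp(-0.0842 * 42)
S = 5.1813 g/L

5.1813 g/L


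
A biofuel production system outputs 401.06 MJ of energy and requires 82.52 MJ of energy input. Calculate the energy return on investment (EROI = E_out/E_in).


EROI = E_out / E_in
= 401.06 / 82.52
= 4.8602

4.8602


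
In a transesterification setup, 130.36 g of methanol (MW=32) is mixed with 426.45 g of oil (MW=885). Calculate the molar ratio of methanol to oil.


Molar ratio = n_MeOH / n_oil = (MeOH/32) / (oil/885) = (MeOH * 885) / (32 * oil)
= (130.36 * 885) / (32 * 426.45)
= 8.4541

8.4541


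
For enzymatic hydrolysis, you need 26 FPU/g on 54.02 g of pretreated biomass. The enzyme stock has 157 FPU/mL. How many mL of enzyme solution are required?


V = dosage * m_sub / activity
V = 26 * 54.02 / 157
V = 8.9460 mL

8.9460 mL


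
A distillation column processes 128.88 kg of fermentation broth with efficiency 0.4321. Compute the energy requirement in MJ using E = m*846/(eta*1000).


E = m * 846 / (eta * 1000)
= 128.88 * 846 / (0.4321 * 1000)
= 252.3316 MJ

252.3316 MJ


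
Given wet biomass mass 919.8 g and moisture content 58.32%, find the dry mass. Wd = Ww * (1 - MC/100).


Wd = Ww * (1 - MC/100)
= 919.8 * (1 - 58.32/100)
= 383.3726 g

383.3726 g


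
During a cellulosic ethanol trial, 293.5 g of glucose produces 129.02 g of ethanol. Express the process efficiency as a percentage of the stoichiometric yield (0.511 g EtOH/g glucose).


Fermentation efficiency = (actual / (0.511 * glucose)) * 100
= (129.02 / (0.511 * 293.5)) * 100
= 86.0257%

86.0257%


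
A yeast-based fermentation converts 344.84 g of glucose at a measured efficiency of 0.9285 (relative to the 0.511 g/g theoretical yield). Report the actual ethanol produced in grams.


Actual ethanol: m = 0.511 * 344.84 * 0.9285
m = 163.6140 g

163.6140 g


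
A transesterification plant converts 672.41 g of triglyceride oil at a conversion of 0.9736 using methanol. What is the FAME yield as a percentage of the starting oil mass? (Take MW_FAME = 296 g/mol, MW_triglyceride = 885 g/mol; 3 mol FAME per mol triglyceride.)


m_FAME = oil * conv * (3 * 296 / 885) = oil * conv * (888/885)
= 672.41 * 0.9736 * 888 / 885
= 656.8776 g
Y = m_FAME / oil * 100 = conv * (888/885) * 100
= 0.9736 * 888 / 885 * 100
= 97.69%

97.69%


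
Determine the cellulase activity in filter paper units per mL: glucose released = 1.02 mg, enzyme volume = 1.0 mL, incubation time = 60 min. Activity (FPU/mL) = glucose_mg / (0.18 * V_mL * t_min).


Activity = glucose_mg / (0.18 mg/umol * V_mL * t_min)
= 1.02 / (0.18 * 1.0 * 60)
= 0.0944 FPU/mL

0.0944 FPU/mL


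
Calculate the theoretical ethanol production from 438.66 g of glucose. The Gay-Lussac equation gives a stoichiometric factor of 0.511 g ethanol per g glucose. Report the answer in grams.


Theoretical ethanol yield: m_EtOH = 0.511 * m_glucose
m_EtOH = 0.511 * 438.66 = 224.1553 g

224.1553 g


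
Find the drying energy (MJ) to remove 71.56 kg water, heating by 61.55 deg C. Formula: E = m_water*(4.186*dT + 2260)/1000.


E = m_water * (4.186 * dT + 2260) / 1000
= 71.56 * (4.186 * 61.55 + 2260) / 1000
= 180.1629 MJ

180.1629 MJ


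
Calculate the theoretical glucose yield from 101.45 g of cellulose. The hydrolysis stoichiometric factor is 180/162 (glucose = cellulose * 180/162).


glucose = cellulose * 180/162
= 101.45 * 180/162
= 112.7222 g

112.7222 g


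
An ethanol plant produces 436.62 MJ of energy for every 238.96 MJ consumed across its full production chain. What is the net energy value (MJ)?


NEV = E_out - E_in
= 436.62 - 238.96
= 197.6600 MJ

197.6600 MJ


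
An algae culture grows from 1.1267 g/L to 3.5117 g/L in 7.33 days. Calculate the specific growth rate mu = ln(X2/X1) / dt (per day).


mu = ln(X2/X1) / dt
= ln(3.5117/1.1267) / 7.33
= 0.1551 per day

0.1551 per day


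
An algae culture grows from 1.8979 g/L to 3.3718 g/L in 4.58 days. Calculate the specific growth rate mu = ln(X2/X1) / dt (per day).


mu = ln(X2/X1) / dt
= ln(3.3718/1.8979) / 4.58
= 0.1255 per day

0.1255 per day


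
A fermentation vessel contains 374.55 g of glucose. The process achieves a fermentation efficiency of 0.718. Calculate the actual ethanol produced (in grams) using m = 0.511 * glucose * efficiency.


Actual ethanol: m = 0.511 * 374.55 * 0.718
m = 137.4216 g

137.4216 g


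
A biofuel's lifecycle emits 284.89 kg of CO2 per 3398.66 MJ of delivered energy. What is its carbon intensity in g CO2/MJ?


CI = CO2 * 1000 / E
= 284.89 * 1000 / 3398.66
= 83.8242 g CO2/MJ

83.8242 g CO2/MJ


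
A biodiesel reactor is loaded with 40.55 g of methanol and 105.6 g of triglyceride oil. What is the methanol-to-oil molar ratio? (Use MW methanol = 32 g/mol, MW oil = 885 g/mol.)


Molar ratio = n_MeOH / n_oil = (MeOH/32) / (oil/885) = (MeOH * 885) / (32 * oil)
= (40.55 * 885) / (32 * 105.6)
= 10.6199

10.6199


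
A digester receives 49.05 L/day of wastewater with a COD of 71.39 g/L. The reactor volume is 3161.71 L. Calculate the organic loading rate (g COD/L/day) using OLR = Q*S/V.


OLR = Q * S / V
= 49.05 * 71.39 / 3161.71
= 1.1075 g/L/day

1.1075 g/L/day


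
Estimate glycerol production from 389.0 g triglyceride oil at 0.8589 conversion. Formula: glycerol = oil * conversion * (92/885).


glycerol = oil * conv * (92/885)
= 389.0 * 0.8589 * 92 / 885
= 34.7326 g

34.7326 g


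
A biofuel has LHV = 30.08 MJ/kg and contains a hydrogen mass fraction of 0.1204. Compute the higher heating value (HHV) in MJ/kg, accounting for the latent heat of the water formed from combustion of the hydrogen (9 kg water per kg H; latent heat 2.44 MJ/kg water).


HHV = LHV + H_frac * 9 * 2.44
= 30.08 + 0.1204 * 9 * 2.44
= 32.7240 MJ/kg

32.7240 MJ/kg


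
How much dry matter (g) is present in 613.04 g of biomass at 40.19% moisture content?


Wd = Ww * (1 - MC/100)
= 613.04 * (1 - 40.19/100)
= 366.6592 g

366.6592 g


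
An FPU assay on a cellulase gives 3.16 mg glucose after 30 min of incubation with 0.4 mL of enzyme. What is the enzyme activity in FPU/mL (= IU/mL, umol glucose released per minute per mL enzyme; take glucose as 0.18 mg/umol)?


Activity = glucose_mg / (0.18 mg/umol * V_mL * t_min)
= 3.16 / (0.18 * 0.4 * 30)
= 1.4630 FPU/mL

1.4630 FPU/mL


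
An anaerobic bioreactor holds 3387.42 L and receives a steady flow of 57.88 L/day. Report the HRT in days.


HRT = V / Q
= 3387.42 / 57.88
= 58.5249 days

58.5249 days


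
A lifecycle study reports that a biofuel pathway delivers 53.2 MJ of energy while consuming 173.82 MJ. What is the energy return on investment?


EROI = E_out / E_in
= 53.2 / 173.82
= 0.3061

0.3061


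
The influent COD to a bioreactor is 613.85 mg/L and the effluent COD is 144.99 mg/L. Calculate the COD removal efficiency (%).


eta = (COD_in - COD_out) / COD_in * 100
= (613.85 - 144.99) / 613.85 * 100
= 76.3802%

76.3802%


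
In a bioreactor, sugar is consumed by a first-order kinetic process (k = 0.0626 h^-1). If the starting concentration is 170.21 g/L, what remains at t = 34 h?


S = S0 * exp(-k * t)
S = 170.21 * exp(-0.0626 * 34)
S = 20.2597 g/L

20.2597 g/L


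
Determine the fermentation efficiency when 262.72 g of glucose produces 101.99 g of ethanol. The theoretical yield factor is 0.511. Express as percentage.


Fermentation efficiency = (actual / (0.511 * glucose)) * 100
= (101.99 / (0.511 * 262.72)) * 100
= 75.9703%

75.9703%


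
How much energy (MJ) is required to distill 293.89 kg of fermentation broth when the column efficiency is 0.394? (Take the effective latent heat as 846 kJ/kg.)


E = m * 846 / (eta * 1000)
= 293.89 * 846 / (0.394 * 1000)
= 631.0430 MJ

631.0430 MJ


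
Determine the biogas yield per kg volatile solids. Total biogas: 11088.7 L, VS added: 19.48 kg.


Y = V / VS
= 11088.7 / 19.48
= 569.2351 L/kg VS

569.2351 L/kg VS


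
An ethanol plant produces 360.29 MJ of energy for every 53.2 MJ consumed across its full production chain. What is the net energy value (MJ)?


NEV = E_out - E_in
= 360.29 - 53.2
= 307.0900 MJ

307.0900 MJ


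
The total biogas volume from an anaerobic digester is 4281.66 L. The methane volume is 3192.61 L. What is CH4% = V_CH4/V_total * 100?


CH4% = V_CH4 / V_total * 100
= 3192.61 / 4281.66 * 100
= 74.5648%

74.5648%


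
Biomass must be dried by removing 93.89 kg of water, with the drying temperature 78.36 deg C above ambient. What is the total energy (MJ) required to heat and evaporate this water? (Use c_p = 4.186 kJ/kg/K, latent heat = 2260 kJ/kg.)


E = m_water * (4.186 * dT + 2260) / 1000
= 93.89 * (4.186 * 78.36 + 2260) / 1000
= 242.9887 MJ

242.9887 MJ


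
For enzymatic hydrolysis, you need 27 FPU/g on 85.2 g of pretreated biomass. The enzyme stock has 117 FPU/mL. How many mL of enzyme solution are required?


V = dosage * m_sub / activity
V = 27 * 85.2 / 117
V = 19.6615 mL

19.6615 mL


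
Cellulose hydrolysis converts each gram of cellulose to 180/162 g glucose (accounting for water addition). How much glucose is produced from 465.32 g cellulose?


glucose = cellulose * 180/162
= 465.32 * 180/162
= 517.0222 g

517.0222 g


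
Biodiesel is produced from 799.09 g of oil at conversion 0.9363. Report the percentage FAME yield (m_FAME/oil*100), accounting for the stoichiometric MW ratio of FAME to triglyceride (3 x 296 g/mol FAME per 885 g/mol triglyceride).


m_FAME = oil * conv * (3 * 296 / 885) = oil * conv * (888/885)
= 799.09 * 0.9363 * 888 / 885
= 750.7242 g
Y = m_FAME / oil * 100 = conv * (888/885) * 100
= 0.9363 * 888 / 885 * 100
= 93.95%

93.95%


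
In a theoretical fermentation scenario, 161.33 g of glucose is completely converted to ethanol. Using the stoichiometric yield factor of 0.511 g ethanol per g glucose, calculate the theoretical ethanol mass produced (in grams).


Theoretical ethanol yield: m_EtOH = 0.511 * m_glucose
m_EtOH = 0.511 * 161.33 = 82.4396 g

82.4396 g


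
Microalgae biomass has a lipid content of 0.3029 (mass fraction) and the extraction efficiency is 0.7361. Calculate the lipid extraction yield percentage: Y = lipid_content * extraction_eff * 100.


Y = lipid_content * extraction_eff * 100
= 0.3029 * 0.7361 * 100
= 22.2965%

22.2965%


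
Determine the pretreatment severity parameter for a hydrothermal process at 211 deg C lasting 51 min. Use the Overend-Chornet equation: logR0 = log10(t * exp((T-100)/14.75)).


logR0 = log10(t * exp((T - 100) / 14.75))
= log10(51 * exp((211 - 100) / 14.75))
= 4.9758

4.9758


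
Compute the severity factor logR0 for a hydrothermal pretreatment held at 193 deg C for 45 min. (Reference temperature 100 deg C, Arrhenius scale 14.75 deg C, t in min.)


logR0 = log10(t * exp((T - 100) / 14.75))
= log10(45 * exp((193 - 100) / 14.75))
= 4.3915

4.3915


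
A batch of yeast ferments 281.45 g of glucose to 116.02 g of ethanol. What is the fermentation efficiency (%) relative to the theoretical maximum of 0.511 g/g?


Fermentation efficiency = (actual / (0.511 * glucose)) * 100
= (116.02 / (0.511 * 281.45)) * 100
= 80.6697%

80.6697%


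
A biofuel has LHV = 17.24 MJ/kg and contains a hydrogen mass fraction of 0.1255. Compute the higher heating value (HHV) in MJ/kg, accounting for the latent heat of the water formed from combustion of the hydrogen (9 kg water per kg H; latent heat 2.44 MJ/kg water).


HHV = LHV + H_frac * 9 * 2.44
= 17.24 + 0.1255 * 9 * 2.44
= 19.9960 MJ/kg

19.9960 MJ/kg


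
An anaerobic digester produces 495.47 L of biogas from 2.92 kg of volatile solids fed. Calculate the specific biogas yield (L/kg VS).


Y = V / VS
= 495.47 / 2.92
= 169.6815 L/kg VS

169.6815 L/kg VS


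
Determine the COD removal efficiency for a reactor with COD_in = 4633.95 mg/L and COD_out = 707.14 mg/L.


eta = (COD_in - COD_out) / COD_in * 100
= (4633.95 - 707.14) / 4633.95 * 100
= 84.7400%

84.7400%


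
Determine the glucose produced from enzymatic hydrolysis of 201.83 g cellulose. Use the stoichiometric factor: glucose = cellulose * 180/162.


glucose = cellulose * 180/162
= 201.83 * 180/162
= 224.2556 g

224.2556 g


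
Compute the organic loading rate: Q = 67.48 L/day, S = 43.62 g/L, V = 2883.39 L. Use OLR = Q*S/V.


OLR = Q * S / V
= 67.48 * 43.62 / 2883.39
= 1.0208 g/L/day

1.0208 g/L/day


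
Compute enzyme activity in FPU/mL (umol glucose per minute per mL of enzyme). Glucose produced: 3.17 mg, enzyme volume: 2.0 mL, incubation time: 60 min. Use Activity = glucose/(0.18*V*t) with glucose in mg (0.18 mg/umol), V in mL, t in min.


Activity = glucose_mg / (0.18 mg/umol * V_mL * t_min)
= 3.17 / (0.18 * 2.0 * 60)
= 0.1468 FPU/mL

0.1468 FPU/mL


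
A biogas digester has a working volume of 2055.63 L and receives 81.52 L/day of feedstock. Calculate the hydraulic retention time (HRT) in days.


HRT = V / Q
= 2055.63 / 81.52
= 25.2163 days

25.2163 days


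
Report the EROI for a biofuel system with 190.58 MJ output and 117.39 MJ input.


EROI = E_out / E_in
= 190.58 / 117.39
= 1.6235

1.6235


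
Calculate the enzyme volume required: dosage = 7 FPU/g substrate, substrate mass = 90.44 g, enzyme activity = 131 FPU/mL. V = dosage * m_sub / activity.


V = dosage * m_sub / activity
V = 7 * 90.44 / 131
V = 4.8327 mL

4.8327 mL


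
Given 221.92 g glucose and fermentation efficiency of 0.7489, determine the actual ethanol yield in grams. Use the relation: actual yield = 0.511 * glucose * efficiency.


Actual ethanol: m = 0.511 * 221.92 * 0.7489
m = 84.9261 g

84.9261 g


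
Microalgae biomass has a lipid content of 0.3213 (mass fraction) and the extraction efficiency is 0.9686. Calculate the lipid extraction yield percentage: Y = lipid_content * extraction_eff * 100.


Y = lipid_content * extraction_eff * 100
= 0.3213 * 0.9686 * 100
= 31.1211%

31.1211%


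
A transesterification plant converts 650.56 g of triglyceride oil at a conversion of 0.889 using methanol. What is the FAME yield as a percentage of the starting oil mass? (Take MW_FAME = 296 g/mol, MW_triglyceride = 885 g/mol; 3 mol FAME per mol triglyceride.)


m_FAME = oil * conv * (3 * 296 / 885) = oil * conv * (888/885)
= 650.56 * 0.889 * 888 / 885
= 580.3083 g
Y = m_FAME / oil * 100 = conv * (888/885) * 100
= 0.889 * 888 / 885 * 100
= 89.20%

89.20%


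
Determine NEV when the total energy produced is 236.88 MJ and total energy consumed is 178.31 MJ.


NEV = E_out - E_in
= 236.88 - 178.31
= 58.5700 MJ

58.5700 MJ


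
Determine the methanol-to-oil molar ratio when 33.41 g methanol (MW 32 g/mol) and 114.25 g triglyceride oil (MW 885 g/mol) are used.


Molar ratio = n_MeOH / n_oil = (MeOH/32) / (oil/885) = (MeOH * 885) / (32 * oil)
= (33.41 * 885) / (32 * 114.25)
= 8.0875

8.0875


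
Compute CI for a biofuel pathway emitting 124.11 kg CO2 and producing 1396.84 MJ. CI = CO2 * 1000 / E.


CI = CO2 * 1000 / E
= 124.11 * 1000 / 1396.84
= 88.8505 g CO2/MJ

88.8505 g CO2/MJ


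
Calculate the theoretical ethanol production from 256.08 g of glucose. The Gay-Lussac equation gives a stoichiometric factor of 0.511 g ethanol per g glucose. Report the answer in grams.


Theoretical ethanol yield: m_EtOH = 0.511 * m_glucose
m_EtOH = 0.511 * 256.08 = 130.8569 g

130.8569 g


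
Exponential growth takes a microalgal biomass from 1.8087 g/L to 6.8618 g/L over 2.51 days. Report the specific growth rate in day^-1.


mu = ln(X2/X1) / dt
= ln(6.8618/1.8087) / 2.51
= 0.5312 per day

0.5312 per day


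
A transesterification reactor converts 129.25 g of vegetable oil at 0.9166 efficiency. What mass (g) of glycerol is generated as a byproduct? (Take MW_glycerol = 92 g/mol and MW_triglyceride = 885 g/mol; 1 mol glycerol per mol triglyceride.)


glycerol = oil * conv * (92/885)
= 129.25 * 0.9166 * 92 / 885
= 12.3156 g

12.3156 g


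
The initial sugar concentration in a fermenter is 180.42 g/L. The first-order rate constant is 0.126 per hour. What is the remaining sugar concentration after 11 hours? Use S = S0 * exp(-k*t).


S = S0 * exp(-k * t)
S = 180.42 * exp(-0.126 * 11)
S = 45.1183 g/L

45.1183 g/L


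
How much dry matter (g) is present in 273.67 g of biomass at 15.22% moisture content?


Wd = Ww * (1 - MC/100)
= 273.67 * (1 - 15.22/100)
= 232.0174 g

232.0174 g


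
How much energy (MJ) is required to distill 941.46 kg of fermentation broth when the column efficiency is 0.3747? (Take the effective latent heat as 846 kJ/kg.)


E = m * 846 / (eta * 1000)
= 941.46 * 846 / (0.3747 * 1000)
= 2125.6343 MJ

2125.6343 MJ


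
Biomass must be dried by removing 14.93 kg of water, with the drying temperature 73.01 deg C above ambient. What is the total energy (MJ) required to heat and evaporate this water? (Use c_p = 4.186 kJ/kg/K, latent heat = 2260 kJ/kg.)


E = m_water * (4.186 * dT + 2260) / 1000
= 14.93 * (4.186 * 73.01 + 2260) / 1000
= 38.3047 MJ

38.3047 MJ


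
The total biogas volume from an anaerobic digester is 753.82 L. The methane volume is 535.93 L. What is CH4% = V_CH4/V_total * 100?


CH4% = V_CH4 / V_total * 100
= 535.93 / 753.82 * 100
= 71.0952%

71.0952%


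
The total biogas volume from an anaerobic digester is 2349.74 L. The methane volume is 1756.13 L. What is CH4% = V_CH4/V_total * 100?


CH4% = V_CH4 / V_total * 100
= 1756.13 / 2349.74 * 100
= 74.7372%

74.7372%


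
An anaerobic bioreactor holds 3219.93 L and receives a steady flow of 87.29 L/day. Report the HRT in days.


HRT = V / Q
= 3219.93 / 87.29
= 36.8877 days

36.8877 days


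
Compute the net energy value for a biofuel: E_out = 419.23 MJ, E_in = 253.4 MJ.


NEV = E_out - E_in
= 419.23 - 253.4
= 165.8300 MJ

165.8300 MJ


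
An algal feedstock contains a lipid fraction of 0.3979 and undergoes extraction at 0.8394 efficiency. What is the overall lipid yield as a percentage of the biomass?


Y = lipid_content * extraction_eff * 100
= 0.3979 * 0.8394 * 100
= 33.3997%

33.3997%


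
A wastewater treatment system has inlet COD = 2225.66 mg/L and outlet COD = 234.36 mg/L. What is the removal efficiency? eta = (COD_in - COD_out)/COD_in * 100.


eta = (COD_in - COD_out) / COD_in * 100
= (2225.66 - 234.36) / 2225.66 * 100
= 89.4701%

89.4701%


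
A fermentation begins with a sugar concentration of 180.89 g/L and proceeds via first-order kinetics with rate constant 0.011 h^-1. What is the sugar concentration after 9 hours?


S = S0 * exp(-k * t)
S = 180.89 * exp(-0.011 * 9)
S = 163.8398 g/L

163.8398 g/L


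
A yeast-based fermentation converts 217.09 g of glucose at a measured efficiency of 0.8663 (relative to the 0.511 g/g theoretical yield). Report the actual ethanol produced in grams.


Actual ethanol: m = 0.511 * 217.09 * 0.8663
m = 96.1012 g

96.1012 g


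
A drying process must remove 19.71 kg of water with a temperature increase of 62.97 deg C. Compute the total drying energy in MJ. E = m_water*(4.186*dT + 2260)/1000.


E = m_water * (4.186 * dT + 2260) / 1000
= 19.71 * (4.186 * 62.97 + 2260) / 1000
= 49.7400 MJ

49.7400 MJ


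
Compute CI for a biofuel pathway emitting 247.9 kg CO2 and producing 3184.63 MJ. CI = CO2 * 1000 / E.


CI = CO2 * 1000 / E
= 247.9 * 1000 / 3184.63
= 77.8426 g CO2/MJ

77.8426 g CO2/MJ


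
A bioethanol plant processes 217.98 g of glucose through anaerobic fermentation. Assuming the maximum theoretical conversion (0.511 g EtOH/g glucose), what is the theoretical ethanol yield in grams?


Theoretical ethanol yield: m_EtOH = 0.511 * m_glucose
m_EtOH = 0.511 * 217.98 = 111.3878 g

111.3878 g


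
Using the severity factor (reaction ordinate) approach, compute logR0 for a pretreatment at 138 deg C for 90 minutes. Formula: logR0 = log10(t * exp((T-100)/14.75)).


logR0 = log10(t * exp((T - 100) / 14.75))
= log10(90 * exp((138 - 100) / 14.75))
= 3.0731

3.0731


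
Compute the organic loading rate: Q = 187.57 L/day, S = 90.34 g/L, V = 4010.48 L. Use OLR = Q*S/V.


OLR = Q * S / V
= 187.57 * 90.34 / 4010.48
= 4.2252 g/L/day

4.2252 g/L/day


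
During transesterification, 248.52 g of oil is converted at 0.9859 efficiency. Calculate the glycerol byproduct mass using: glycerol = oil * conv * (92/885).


glycerol = oil * conv * (92/885)
= 248.52 * 0.9859 * 92 / 885
= 25.4706 g

25.4706 g


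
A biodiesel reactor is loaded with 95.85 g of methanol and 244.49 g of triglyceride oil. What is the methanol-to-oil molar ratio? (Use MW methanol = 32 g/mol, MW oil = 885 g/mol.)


Molar ratio = n_MeOH / n_oil = (MeOH/32) / (oil/885) = (MeOH * 885) / (32 * oil)
= (95.85 * 885) / (32 * 244.49)
= 10.8424

10.8424


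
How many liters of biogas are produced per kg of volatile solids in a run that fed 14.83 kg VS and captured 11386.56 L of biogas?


Y = V / VS
= 11386.56 / 14.83
= 767.8058 L/kg VS

767.8058 L/kg VS


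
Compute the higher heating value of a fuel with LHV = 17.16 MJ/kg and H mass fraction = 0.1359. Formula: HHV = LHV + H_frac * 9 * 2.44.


HHV = LHV + H_frac * 9 * 2.44
= 17.16 + 0.1359 * 9 * 2.44
= 20.1444 MJ/kg

20.1444 MJ/kg


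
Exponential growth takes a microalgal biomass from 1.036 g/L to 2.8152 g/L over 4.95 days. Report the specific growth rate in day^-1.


mu = ln(X2/X1) / dt
= ln(2.8152/1.036) / 4.95
= 0.2020 per day

0.2020 per day


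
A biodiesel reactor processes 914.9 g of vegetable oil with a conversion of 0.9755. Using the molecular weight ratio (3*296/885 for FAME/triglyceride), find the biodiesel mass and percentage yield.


m_FAME = oil * conv * (3 * 296 / 885) = oil * conv * (888/885)
= 914.9 * 0.9755 * 888 / 885
= 895.5103 g
Y = m_FAME / oil * 100 = conv * (888/885) * 100
= 0.9755 * 888 / 885 * 100
= 97.88%

895.5103 g FAME; Y = 97.88%


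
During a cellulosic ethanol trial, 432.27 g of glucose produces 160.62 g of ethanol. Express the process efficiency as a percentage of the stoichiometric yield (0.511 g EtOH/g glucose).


Fermentation efficiency = (actual / (0.511 * glucose)) * 100
= (160.62 / (0.511 * 432.27)) * 100
= 72.7149%

72.7149%


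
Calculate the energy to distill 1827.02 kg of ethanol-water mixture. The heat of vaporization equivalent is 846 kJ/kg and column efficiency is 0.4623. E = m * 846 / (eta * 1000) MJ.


E = m * 846 / (eta * 1000)
= 1827.02 * 846 / (0.4623 * 1000)
= 3343.4110 MJ

3343.4110 MJ


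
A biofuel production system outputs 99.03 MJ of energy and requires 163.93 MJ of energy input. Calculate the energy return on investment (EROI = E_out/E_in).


EROI = E_out / E_in
= 99.03 / 163.93
= 0.6041

0.6041


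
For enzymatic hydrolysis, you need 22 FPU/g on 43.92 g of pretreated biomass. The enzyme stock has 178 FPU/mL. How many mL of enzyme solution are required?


V = dosage * m_sub / activity
V = 22 * 43.92 / 178
V = 5.4283 mL

5.4283 mL


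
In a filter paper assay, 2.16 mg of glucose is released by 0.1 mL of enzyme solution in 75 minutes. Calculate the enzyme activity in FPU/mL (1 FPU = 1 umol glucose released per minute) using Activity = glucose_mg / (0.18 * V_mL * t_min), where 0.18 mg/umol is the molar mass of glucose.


Activity = glucose_mg / (0.18 mg/umol * V_mL * t_min)
= 2.16 / (0.18 * 0.1 * 75)
= 1.6000 FPU/mL

1.6000 FPU/mL


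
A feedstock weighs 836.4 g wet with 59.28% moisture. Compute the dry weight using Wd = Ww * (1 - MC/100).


Wd = Ww * (1 - MC/100)
= 836.4 * (1 - 59.28/100)
= 340.5821 g

340.5821 g


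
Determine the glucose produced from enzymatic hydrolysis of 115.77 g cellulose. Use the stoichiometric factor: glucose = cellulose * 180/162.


glucose = cellulose * 180/162
= 115.77 * 180/162
= 128.6333 g

128.6333 g


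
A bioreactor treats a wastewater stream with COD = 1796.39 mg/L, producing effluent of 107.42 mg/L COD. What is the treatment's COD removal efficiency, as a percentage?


eta = (COD_in - COD_out) / COD_in * 100
= (1796.39 - 107.42) / 1796.39 * 100
= 94.0202%

94.0202%


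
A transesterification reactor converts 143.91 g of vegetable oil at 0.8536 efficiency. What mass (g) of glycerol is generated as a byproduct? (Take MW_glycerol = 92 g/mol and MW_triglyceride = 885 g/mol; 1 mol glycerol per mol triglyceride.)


glycerol = oil * conv * (92/885)
= 143.91 * 0.8536 * 92 / 885
= 12.7700 g

12.7700 g


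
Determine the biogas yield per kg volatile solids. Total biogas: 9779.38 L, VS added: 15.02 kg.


Y = V / VS
= 9779.38 / 15.02
= 651.0905 L/kg VS

651.0905 L/kg VS


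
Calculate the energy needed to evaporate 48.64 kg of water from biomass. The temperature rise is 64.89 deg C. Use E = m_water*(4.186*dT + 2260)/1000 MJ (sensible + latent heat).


E = m_water * (4.186 * dT + 2260) / 1000
= 48.64 * (4.186 * 64.89 + 2260) / 1000
= 123.1385 MJ

123.1385 MJ


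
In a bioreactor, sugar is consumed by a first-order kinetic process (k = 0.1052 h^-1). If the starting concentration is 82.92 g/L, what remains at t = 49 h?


S = S0 * exp(-k * t)
S = 82.92 * exp(-0.1052 * 49)
S = 0.4786 g/L

0.4786 g/L


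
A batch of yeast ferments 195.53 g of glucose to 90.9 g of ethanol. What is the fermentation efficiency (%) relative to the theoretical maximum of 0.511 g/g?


Fermentation efficiency = (actual / (0.511 * glucose)) * 100
= (90.9 / (0.511 * 195.53)) * 100
= 90.9766%

90.9766%


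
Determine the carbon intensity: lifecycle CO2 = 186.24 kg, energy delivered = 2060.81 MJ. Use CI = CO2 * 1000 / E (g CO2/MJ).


CI = CO2 * 1000 / E
= 186.24 * 1000 / 2060.81
= 90.3722 g CO2/MJ

90.3722 g CO2/MJ


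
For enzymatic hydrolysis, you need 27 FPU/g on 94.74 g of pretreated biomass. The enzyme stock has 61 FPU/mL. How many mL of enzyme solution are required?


V = dosage * m_sub / activity
V = 27 * 94.74 / 61
V = 41.9341 mL

41.9341 mL


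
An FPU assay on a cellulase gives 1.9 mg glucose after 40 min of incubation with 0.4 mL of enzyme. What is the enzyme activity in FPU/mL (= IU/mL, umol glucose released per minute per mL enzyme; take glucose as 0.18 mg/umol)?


Activity = glucose_mg / (0.18 mg/umol * V_mL * t_min)
= 1.9 / (0.18 * 0.4 * 40)
= 0.6597 FPU/mL

0.6597 FPU/mL


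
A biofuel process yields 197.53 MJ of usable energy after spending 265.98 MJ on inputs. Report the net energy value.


NEV = E_out - E_in
= 197.53 - 265.98
= -68.4500 MJ

-68.4500 MJ


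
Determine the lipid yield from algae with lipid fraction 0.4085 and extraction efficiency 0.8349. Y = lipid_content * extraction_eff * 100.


Y = lipid_content * extraction_eff * 100
= 0.4085 * 0.8349 * 100
= 34.1057%

34.1057%


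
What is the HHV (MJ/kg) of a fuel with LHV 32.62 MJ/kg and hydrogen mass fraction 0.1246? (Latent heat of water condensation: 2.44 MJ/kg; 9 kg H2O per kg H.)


HHV = LHV + H_frac * 9 * 2.44
= 32.62 + 0.1246 * 9 * 2.44
= 35.3562 MJ/kg

35.3562 MJ/kg


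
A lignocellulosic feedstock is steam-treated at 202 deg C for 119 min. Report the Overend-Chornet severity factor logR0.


logR0 = log10(t * exp((T - 100) / 14.75))
= log10(119 * exp((202 - 100) / 14.75))
= 5.0788

5.0788


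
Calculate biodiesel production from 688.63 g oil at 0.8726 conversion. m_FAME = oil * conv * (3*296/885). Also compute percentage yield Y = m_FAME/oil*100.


m_FAME = oil * conv * (3 * 296 / 885) = oil * conv * (888/885)
= 688.63 * 0.8726 * 888 / 885
= 602.9355 g
Y = m_FAME / oil * 100 = conv * (888/885) * 100
= 0.8726 * 888 / 885 * 100
= 87.56%

602.9355 g FAME; Y = 87.56%


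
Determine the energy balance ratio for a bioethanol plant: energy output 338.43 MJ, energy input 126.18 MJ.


EROI = E_out / E_in
= 338.43 / 126.18
= 2.6821

2.6821


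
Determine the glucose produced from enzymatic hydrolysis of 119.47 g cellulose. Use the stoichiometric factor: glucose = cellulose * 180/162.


glucose = cellulose * 180/162
= 119.47 * 180/162
= 132.7444 g

132.7444 g


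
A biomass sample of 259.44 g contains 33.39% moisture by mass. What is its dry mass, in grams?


Wd = Ww * (1 - MC/100)
= 259.44 * (1 - 33.39/100)
= 172.8130 g

172.8130 g


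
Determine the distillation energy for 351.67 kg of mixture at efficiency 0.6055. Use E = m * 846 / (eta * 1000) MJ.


E = m * 846 / (eta * 1000)
= 351.67 * 846 / (0.6055 * 1000)
= 491.3507 MJ

491.3507 MJ


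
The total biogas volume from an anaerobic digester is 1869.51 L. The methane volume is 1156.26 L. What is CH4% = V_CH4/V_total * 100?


CH4% = V_CH4 / V_total * 100
= 1156.26 / 1869.51 * 100
= 61.8483%

61.8483%


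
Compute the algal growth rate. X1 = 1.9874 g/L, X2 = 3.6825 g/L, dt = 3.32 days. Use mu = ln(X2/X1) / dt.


mu = ln(X2/X1) / dt
= ln(3.6825/1.9874) / 3.32
= 0.1858 per day

0.1858 per day


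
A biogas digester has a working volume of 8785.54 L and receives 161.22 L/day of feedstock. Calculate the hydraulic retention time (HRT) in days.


HRT = V / Q
= 8785.54 / 161.22
= 54.4941 days

54.4941 days


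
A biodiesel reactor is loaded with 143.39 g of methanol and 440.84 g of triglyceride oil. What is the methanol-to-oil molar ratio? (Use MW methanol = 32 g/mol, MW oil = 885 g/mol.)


Molar ratio = n_MeOH / n_oil = (MeOH/32) / (oil/885) = (MeOH * 885) / (32 * oil)
= (143.39 * 885) / (32 * 440.84)
= 8.9956

8.9956


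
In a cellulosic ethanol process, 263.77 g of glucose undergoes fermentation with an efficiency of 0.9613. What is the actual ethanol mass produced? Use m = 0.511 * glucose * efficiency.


Actual ethanol: m = 0.511 * 263.77 * 0.9613
m = 129.5702 g

129.5702 g


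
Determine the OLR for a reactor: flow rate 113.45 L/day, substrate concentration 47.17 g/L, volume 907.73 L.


OLR = Q * S / V
= 113.45 * 47.17 / 907.73
= 5.8954 g/L/day

5.8954 g/L/day
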